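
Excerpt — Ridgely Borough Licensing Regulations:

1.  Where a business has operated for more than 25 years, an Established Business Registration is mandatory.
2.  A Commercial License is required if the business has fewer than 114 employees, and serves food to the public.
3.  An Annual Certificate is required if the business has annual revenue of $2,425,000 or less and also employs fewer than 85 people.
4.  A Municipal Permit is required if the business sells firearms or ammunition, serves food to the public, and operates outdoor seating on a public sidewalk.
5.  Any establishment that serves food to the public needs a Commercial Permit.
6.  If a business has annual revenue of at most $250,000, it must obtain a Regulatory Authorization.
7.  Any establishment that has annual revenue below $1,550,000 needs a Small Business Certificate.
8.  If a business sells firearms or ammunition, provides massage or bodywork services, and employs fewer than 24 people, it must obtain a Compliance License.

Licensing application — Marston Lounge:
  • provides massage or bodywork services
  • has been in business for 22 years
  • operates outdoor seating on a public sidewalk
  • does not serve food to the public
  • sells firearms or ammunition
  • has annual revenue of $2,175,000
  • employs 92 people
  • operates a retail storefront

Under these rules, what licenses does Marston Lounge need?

None

1. years in business 22 ≤ 25 → Established Business Registration not required.
2. employees 92 < 114; does not serve food to the public → Commercial License not required.
3. revenue $2,175,000 ≤ $2,425,000; employees 92 ≥ 85 → Annual Certificate not required.
4. sells firearms or ammunition; does not serve food to the public; operates outdoor seating on a public sidewalk → Municipal Permit not required.
5. does not serve food to the public → Commercial Permit not required.
6. revenue $2,175,000 > $250,000 → Regulatory Authorization not required.
7. revenue $2,175,000 ≥ $1,550,000 → Small Business Certificate not required.
8. sells firearms or ammunition; provides massage or bodywork services; employees 92 ≥ 24 → Compliance License not required.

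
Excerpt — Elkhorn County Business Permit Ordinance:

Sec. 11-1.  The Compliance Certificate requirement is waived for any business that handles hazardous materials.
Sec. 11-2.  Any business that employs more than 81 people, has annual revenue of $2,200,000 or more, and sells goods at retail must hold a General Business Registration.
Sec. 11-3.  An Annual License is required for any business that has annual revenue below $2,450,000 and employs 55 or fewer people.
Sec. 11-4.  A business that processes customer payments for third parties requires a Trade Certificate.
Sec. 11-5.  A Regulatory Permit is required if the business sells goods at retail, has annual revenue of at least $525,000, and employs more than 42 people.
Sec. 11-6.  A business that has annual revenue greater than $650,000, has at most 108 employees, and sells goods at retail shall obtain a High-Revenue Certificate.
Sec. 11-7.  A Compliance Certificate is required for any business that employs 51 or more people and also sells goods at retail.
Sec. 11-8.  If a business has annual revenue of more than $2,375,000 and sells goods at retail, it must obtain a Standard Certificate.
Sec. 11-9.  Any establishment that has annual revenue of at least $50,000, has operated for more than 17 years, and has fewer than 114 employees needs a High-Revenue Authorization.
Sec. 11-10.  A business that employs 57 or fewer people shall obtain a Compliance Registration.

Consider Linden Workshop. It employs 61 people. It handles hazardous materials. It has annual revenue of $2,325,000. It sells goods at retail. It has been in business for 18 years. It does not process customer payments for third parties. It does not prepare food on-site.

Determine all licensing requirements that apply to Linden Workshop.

Sec. 11-1. handles hazardous materials → exempt from Compliance Certificate.
Sec. 11-2. employees 61 ≤ 81; revenue $2,325,000 ≥ $2,200,000; sells goods at retail → General Business Registration not required.
Sec. 11-3. revenue $2,325,000 < $2,450,000; employees 61 > 55 → Annual License not required.
Sec. 11-4. does not process customer payments for third parties → Trade Certificate not required.
Sec. 11-5. sells goods at retail; revenue $2,325,000 ≥ $525,000; employees 61 > 42 → Regulatory Permit required.
Sec. 11-6. revenue $2,325,000 > $650,000; employees 61 ≤ 108; sells goods at retail → High-Revenue Certificate required.
Sec. 11-7. employees 61 ≥ 51; sells goods at retail → Compliance Certificate required.
Sec. 11-8. revenue $2,325,000 ≤ $2,375,000; sells goods at retail → Standard Certificate not required.
Sec. 11-9. revenue $2,325,000 ≥ $50,000; years in business 18 > 17; employees 61 < 114 → High-Revenue Authorization required.
Sec. 11-10. employees 61 > 57 → Compliance Registration not required.

High-Revenue Authorization, High-Revenue Certificate, Regulatory Permit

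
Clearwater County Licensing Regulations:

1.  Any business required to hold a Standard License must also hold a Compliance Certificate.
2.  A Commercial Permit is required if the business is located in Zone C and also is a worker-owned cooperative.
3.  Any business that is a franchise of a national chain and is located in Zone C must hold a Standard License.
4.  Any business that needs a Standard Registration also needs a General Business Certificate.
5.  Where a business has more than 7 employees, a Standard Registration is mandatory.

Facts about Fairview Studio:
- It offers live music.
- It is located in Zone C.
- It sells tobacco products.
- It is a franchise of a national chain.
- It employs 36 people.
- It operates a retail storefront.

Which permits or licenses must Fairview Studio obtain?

1. Standard License is required → Compliance Certificate also required.
2. is located in Zone C; is a franchise of a national chain (not: is a worker-owned cooperative) → Commercial Permit not required.
3. is a franchise of a national chain; is located in Zone C → Standard License required.
4. Standard Registration is required → General Business Certificate also required.
5. employees 36 > 7 → Standard Registration required.

Compliance Certificate, General Business Certificate, Standard License, Standard Registration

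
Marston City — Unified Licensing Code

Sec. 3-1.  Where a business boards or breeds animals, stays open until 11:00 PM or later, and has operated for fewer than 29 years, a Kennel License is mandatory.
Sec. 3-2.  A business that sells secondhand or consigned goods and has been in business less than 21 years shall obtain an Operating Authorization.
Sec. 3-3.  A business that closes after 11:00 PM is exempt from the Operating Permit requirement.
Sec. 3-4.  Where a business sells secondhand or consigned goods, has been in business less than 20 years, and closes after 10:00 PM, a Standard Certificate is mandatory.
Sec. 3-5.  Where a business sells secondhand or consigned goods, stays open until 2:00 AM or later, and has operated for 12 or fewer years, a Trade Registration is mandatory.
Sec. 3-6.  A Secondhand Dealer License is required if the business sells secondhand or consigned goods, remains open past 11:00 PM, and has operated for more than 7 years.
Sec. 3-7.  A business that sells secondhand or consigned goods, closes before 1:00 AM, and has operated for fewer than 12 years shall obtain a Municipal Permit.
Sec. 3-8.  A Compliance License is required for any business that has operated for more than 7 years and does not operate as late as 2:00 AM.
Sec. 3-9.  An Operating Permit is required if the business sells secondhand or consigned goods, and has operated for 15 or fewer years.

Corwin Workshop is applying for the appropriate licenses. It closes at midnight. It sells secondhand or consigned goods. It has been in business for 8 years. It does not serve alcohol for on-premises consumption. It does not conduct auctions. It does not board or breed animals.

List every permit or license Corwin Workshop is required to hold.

Sec. 3-1. does not board or breed animals; closes midnight, after 11:00 PM; years in business 8 < 29 → Kennel License not required.
Sec. 3-2. sells secondhand or consigned goods; years in business 8 < 21 → Operating Authorization required.
Sec. 3-3. closes midnight, after 11:00 PM → exempt from Operating Permit.
Sec. 3-4. sells secondhand or consigned goods; years in business 8 < 20; closes midnight, after 10:00 PM → Standard Certificate required.
Sec. 3-5. sells secondhand or consigned goods; closes midnight, at/before 2:00 AM; years in business 8 ≤ 12 → Trade Registration not required.
Sec. 3-6. sells secondhand or consigned goods; closes midnight, after 11:00 PM; years in business 8 > 7 → Secondhand Dealer License required.
Sec. 3-7. sells secondhand or consigned goods; closes midnight, at/before 1:00 AM; years in business 8 < 12 → Municipal Permit required.
Sec. 3-8. years in business 8 > 7; closes midnight, at/before 2:00 AM → Compliance License required.
Sec. 3-9. sells secondhand or consigned goods; years in business 8 ≤ 15 → Operating Permit required.

Compliance License, Municipal Permit, Operating Authorization, Secondhand Dealer License, Standard Certificate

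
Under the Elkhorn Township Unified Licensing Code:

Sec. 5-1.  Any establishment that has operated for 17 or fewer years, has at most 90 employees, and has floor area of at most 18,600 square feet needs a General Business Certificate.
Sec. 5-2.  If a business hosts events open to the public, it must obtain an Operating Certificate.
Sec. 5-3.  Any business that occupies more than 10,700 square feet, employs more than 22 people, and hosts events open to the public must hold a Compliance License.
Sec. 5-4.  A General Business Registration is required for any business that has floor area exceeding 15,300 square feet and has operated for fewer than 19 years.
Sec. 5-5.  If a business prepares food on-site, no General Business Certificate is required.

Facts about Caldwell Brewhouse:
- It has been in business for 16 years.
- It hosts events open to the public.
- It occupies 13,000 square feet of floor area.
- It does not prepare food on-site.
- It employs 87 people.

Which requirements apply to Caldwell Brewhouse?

Compliance License, General Business Certificate, Operating Certificate

Sec. 5-1. years in business 16 ≤ 17; employees 87 ≤ 90; floor area 13,000 square feet ≤ 18,600 square feet → General Business Certificate required.
Sec. 5-2. hosts events open to the public → Operating Certificate required.
Sec. 5-3. floor area 13,000 square feet > 10,700 square feet; employees 87 > 22; hosts events open to the public → Compliance License required.
Sec. 5-4. floor area 13,000 square feet ≤ 15,300 square feet; years in business 16 < 19 → General Business Registration not required.
Sec. 5-5. does not prepare food on-site → General Business Certificate exemption does not apply.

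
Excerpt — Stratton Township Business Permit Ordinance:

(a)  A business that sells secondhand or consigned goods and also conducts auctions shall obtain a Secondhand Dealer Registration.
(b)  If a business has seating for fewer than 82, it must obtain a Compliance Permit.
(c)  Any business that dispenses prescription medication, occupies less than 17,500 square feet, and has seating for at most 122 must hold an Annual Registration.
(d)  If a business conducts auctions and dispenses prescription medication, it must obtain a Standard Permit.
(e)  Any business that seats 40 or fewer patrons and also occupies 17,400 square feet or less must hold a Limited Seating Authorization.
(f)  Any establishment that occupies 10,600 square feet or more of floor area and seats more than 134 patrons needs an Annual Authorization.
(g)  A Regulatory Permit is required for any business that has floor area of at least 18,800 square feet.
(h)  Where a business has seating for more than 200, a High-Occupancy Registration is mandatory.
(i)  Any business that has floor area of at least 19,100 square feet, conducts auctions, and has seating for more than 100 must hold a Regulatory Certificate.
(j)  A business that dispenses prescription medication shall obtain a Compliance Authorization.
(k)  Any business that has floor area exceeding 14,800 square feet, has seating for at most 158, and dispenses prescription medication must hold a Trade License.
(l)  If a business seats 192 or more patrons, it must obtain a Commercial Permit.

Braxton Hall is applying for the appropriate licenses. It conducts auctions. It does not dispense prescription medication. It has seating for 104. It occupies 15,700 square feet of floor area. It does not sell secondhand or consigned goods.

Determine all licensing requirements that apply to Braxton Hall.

None

(a) does not sell secondhand or consigned goods; conducts auctions → Secondhand Dealer Registration not required.
(b) seating 104 ≥ 82 → Compliance Permit not required.
(c) does not dispense prescription medication; floor area 15,700 square feet < 17,500 square feet; seating 104 ≤ 122 → Annual Registration not required.
(d) conducts auctions; does not dispense prescription medication → Standard Permit not required.
(e) seating 104 > 40; floor area 15,700 square feet ≤ 17,400 square feet → Limited Seating Authorization not required.
(f) floor area 15,700 square feet ≥ 10,600 square feet; seating 104 ≤ 134 → Annual Authorization not required.
(g) floor area 15,700 square feet < 18,800 square feet → Regulatory Permit not required.
(h) seating 104 ≤ 200 → High-Occupancy Registration not required.
(i) floor area 15,700 square feet < 19,100 square feet; conducts auctions; seating 104 > 100 → Regulatory Certificate not required.
(j) does not dispense prescription medication → Compliance Authorization not required.
(k) floor area 15,700 square feet > 14,800 square feet; seating 104 ≤ 158; does not dispense prescription medication → Trade License not required.
(l) seating 104 < 192 → Commercial Permit not required.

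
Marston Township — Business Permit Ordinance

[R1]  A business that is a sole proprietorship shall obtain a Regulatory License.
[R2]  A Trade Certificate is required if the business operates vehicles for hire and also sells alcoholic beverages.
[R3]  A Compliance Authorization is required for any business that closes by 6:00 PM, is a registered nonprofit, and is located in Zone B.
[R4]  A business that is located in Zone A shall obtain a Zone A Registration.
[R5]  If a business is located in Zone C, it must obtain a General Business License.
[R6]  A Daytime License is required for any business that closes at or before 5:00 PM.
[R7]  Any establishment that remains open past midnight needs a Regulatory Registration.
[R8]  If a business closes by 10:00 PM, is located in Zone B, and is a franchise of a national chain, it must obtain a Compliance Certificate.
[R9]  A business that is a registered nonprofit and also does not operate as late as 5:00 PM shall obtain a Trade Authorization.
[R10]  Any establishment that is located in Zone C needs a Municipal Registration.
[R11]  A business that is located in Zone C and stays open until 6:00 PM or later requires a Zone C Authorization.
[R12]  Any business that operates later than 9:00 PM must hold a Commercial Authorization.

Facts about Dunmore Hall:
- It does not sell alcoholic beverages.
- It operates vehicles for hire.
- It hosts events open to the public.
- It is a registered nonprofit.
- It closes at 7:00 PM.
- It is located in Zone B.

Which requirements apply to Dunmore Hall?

None

[R1] is a registered nonprofit (not: is a sole proprietorship) → Regulatory License not required.
[R2] operates vehicles for hire; does not sell alcoholic beverages → Trade Certificate not required.
[R3] closes 7:00 PM, after 6:00 PM; is a registered nonprofit; is located in Zone B → Compliance Authorization not required.
[R4] is located in Zone B (not: is located in Zone A) → Zone A Registration not required.
[R5] is located in Zone B (not: is located in Zone C) → General Business License not required.
[R6] closes 7:00 PM, after 5:00 PM → Daytime License not required.
[R7] closes 7:00 PM, at/before midnight → Regulatory Registration not required.
[R8] closes 7:00 PM, at/before 10:00 PM; is located in Zone B; is a registered nonprofit (not: is a franchise of a national chain) → Compliance Certificate not required.
[R9] is a registered nonprofit; closes 7:00 PM, after 5:00 PM → Trade Authorization not required.
[R10] is located in Zone B (not: is located in Zone C) → Municipal Registration not required.
[R11] is located in Zone B (not: is located in Zone C); closes 7:00 PM, after 6:00 PM → Zone C Authorization not required.
[R12] closes 7:00 PM, at/before 9:00 PM → Commercial Authorization not required.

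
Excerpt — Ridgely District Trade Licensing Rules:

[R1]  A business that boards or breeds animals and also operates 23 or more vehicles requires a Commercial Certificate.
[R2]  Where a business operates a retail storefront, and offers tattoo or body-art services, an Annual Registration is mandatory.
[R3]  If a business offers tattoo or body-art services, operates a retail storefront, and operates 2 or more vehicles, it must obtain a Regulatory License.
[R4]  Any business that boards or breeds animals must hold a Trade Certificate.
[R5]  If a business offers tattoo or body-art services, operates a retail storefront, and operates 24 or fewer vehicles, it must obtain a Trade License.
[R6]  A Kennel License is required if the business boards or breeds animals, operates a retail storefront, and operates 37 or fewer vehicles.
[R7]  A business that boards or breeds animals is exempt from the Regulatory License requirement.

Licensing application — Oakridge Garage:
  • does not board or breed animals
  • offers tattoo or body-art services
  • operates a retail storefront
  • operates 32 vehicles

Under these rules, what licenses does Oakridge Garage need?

[R1] does not board or breed animals; vehicles 32 ≥ 23 → Commercial Certificate not required.
[R2] operates a retail storefront; offers tattoo or body-art services → Annual Registration required.
[R3] offers tattoo or body-art services; operates a retail storefront; vehicles 32 ≥ 2 → Regulatory License required.
[R4] does not board or breed animals → Trade Certificate not required.
[R5] offers tattoo or body-art services; operates a retail storefront; vehicles 32 > 24 → Trade License not required.
[R6] does not board or breed animals; operates a retail storefront; vehicles 32 ≤ 37 → Kennel License not required.
[R7] does not board or breed animals → Regulatory License exemption does not apply.

Annual Registration, Regulatory License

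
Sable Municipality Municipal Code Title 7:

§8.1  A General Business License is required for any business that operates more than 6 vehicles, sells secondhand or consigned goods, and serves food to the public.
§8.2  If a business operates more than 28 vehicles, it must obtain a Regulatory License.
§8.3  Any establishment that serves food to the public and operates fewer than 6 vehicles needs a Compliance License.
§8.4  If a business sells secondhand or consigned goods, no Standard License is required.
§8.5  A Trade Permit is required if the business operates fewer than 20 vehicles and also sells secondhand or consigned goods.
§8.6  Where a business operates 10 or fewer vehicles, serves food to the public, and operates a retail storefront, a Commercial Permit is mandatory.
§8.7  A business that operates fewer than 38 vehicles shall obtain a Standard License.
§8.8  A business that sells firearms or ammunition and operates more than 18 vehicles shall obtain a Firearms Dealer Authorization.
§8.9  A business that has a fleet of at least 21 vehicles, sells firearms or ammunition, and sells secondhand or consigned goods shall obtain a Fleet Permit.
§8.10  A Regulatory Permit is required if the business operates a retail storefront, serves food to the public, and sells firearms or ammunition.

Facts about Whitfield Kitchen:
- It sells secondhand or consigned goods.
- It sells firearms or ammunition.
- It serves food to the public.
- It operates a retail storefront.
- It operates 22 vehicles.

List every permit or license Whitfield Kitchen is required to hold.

§8.1 vehicles 22 > 6; sells secondhand or consigned goods; serves food to the public → General Business License required.
§8.2 vehicles 22 ≤ 28 → Regulatory License not required.
§8.3 serves food to the public; vehicles 22 ≥ 6 → Compliance License not required.
§8.4 sells secondhand or consigned goods → exempt from Standard License.
§8.5 vehicles 22 ≥ 20; sells secondhand or consigned goods → Trade Permit not required.
§8.6 vehicles 22 > 10; serves food to the public; operates a retail storefront → Commercial Permit not required.
§8.7 vehicles 22 < 38 → Standard License required.
§8.8 sells firearms or ammunition; vehicles 22 > 18 → Firearms Dealer Authorization required.
§8.9 vehicles 22 ≥ 21; sells firearms or ammunition; sells secondhand or consigned goods → Fleet Permit required.
§8.10 operates a retail storefront; serves food to the public; sells firearms or ammunition → Regulatory Permit required.

Firearms Dealer Authorization, Fleet Permit, General Business License, Regulatory Permit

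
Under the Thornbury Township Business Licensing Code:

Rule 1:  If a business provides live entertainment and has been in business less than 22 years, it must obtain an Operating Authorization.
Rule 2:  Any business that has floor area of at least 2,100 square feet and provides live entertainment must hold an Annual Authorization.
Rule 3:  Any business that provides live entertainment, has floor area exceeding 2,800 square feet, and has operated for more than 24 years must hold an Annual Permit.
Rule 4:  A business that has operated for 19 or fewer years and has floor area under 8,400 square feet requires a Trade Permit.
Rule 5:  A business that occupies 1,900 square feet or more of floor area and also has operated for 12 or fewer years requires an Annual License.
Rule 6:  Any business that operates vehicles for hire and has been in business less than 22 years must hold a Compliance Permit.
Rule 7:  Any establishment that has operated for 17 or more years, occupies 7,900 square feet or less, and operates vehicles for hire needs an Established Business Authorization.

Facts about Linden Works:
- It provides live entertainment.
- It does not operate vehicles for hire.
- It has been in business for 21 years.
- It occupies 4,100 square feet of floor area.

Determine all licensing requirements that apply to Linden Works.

Rule 1: provides live entertainment; years in business 21 < 22 → Operating Authorization required.
Rule 2: floor area 4,100 square feet ≥ 2,100 square feet; provides live entertainment → Annual Authorization required.
Rule 3: provides live entertainment; floor area 4,100 square feet > 2,800 square feet; years in business 21 ≤ 24 → Annual Permit not required.
Rule 4: years in business 21 > 19; floor area 4,100 square feet < 8,400 square feet → Trade Permit not required.
Rule 5: floor area 4,100 square feet ≥ 1,900 square feet; years in business 21 > 12 → Annual License not required.
Rule 6: does not operate vehicles for hire; years in business 21 < 22 → Compliance Permit not required.
Rule 7: years in business 21 ≥ 17; floor area 4,100 square feet ≤ 7,900 square feet; does not operate vehicles for hire → Established Business Authorization not required.

Annual Authorization, Operating Authorization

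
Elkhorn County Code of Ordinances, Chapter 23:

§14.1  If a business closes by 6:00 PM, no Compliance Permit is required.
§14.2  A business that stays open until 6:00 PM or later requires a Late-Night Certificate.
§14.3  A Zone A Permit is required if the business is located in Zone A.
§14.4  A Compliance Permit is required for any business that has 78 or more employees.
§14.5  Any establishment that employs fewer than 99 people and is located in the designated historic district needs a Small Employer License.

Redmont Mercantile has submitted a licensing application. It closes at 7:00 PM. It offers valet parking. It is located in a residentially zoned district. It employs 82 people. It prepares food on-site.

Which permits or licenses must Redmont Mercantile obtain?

§14.1 closes 7:00 PM, after 6:00 PM → Compliance Permit exemption does not apply.
§14.2 closes 7:00 PM, after 6:00 PM → Late-Night Certificate required.
§14.3 is located in a residentially zoned district (not: is located in Zone A) → Zone A Permit not required.
§14.4 employees 82 ≥ 78 → Compliance Permit required.
§14.5 employees 82 < 99; is located in a residentially zoned district (not: is located in the designated historic district) → Small Employer License not required.

Compliance Permit, Late-Night Certificate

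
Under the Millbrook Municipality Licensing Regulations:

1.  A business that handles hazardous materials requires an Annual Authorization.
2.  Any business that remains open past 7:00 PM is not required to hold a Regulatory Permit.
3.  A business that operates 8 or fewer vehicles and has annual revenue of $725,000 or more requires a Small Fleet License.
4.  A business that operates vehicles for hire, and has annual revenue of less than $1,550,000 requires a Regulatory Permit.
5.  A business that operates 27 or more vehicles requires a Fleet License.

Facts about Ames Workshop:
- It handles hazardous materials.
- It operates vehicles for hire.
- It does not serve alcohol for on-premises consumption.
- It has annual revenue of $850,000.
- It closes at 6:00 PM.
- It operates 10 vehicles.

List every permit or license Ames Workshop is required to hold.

1. handles hazardous materials → Annual Authorization required.
2. closes 6:00 PM, at/before 7:00 PM → Regulatory Permit exemption does not apply.
3. vehicles 10 > 8; revenue $850,000 ≥ $725,000 → Small Fleet License not required.
4. operates vehicles for hire; revenue $850,000 < $1,550,000 → Regulatory Permit required.
5. vehicles 10 < 27 → Fleet License not required.

Annual Authorization, Regulatory Permit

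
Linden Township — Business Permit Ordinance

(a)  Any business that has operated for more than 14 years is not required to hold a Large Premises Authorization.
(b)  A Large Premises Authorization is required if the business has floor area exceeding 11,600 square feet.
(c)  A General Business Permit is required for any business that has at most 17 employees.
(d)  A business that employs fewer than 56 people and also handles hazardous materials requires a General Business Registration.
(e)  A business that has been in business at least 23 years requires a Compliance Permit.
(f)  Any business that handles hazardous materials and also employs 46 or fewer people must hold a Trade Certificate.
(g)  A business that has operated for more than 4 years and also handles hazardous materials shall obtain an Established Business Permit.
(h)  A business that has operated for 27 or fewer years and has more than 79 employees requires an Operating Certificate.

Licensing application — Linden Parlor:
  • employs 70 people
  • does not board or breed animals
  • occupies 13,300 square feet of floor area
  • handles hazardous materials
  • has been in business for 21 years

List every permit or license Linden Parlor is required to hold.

(a) years in business 21 > 14 → exempt from Large Premises Authorization.
(b) floor area 13,300 square feet > 11,600 square feet → Large Premises Authorization required.
(c) employees 70 > 17 → General Business Permit not required.
(d) employees 70 ≥ 56; handles hazardous materials → General Business Registration not required.
(e) years in business 21 < 23 → Compliance Permit not required.
(f) handles hazardous materials; employees 70 > 46 → Trade Certificate not required.
(g) years in business 21 > 4; handles hazardous materials → Established Business Permit required.
(h) years in business 21 ≤ 27; employees 70 ≤ 79 → Operating Certificate not required.

Established Business Permit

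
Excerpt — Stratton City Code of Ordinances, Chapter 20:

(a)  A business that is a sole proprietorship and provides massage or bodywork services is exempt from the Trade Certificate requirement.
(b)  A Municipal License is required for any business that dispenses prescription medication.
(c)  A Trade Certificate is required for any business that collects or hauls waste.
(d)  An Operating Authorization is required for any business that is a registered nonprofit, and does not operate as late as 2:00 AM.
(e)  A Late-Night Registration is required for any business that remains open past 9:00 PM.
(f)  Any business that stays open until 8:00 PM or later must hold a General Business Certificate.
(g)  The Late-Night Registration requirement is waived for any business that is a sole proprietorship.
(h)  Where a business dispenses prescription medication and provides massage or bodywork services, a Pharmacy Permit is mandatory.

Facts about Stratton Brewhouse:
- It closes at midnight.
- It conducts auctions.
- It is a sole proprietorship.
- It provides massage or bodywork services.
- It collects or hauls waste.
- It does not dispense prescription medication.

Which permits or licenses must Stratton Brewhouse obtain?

(a) is a sole proprietorship; provides massage or bodywork services → exempt from Trade Certificate.
(b) does not dispense prescription medication → Municipal License not required.
(c) collects or hauls waste → Trade Certificate required.
(d) is a sole proprietorship (not: is a registered nonprofit); closes midnight, at/before 2:00 AM → Operating Authorization not required.
(e) closes midnight, after 9:00 PM → Late-Night Registration required.
(f) closes midnight, after 8:00 PM → General Business Certificate required.
(g) is a sole proprietorship → exempt from Late-Night Registration.
(h) does not dispense prescription medication; provides massage or bodywork services → Pharmacy Permit not required.

General Business Certificate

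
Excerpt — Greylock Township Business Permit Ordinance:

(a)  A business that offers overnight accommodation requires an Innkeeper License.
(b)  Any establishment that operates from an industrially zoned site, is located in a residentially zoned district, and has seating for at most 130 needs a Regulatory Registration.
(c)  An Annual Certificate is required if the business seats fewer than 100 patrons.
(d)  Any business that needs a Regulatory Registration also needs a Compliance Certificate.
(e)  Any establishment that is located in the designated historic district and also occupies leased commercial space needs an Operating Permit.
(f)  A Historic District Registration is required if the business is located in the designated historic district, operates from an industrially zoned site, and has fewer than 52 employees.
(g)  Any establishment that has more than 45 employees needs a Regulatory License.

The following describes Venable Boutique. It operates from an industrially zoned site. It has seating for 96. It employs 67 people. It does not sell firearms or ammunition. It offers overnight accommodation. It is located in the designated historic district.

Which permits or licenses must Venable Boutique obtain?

(a) offers overnight accommodation → Innkeeper License required.
(b) operates from an industrially zoned site; is located in the designated historic district (not: is located in a residentially zoned district); seating 96 ≤ 130 → Regulatory Registration not required.
(c) seating 96 < 100 → Annual Certificate required.
(d) Regulatory Registration is not required → no effect.
(e) is located in the designated historic district; operates from an industrially zoned site (not: occupies leased commercial space) → Operating Permit not required.
(f) is located in the designated historic district; operates from an industrially zoned site; employees 67 ≥ 52 → Historic District Registration not required.
(g) employees 67 > 45 → Regulatory License required.

Annual Certificate, Innkeeper License, Regulatory License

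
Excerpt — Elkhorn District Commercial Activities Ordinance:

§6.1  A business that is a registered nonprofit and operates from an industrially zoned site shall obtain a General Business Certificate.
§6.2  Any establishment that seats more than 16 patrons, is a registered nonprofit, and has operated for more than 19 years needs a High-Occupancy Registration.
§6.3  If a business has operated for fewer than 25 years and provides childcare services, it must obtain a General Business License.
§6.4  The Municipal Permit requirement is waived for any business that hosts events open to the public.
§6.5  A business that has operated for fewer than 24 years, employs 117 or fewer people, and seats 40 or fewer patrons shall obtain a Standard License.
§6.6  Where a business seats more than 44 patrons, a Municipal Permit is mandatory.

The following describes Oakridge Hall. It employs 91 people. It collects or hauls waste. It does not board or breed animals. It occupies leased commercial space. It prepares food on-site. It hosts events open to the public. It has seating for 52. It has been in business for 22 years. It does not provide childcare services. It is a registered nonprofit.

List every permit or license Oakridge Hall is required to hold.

High-Occupancy Registration

§6.1 is a registered nonprofit; occupies leased commercial space (not: operates from an industrially zoned site) → General Business Certificate not required.
§6.2 seating 52 > 16; is a registered nonprofit; years in business 22 > 19 → High-Occupancy Registration required.
§6.3 years in business 22 < 25; does not provide childcare services → General Business License not required.
§6.4 hosts events open to the public → exempt from Municipal Permit.
§6.5 years in business 22 < 24; employees 91 ≤ 117; seating 52 > 40 → Standard License not required.
§6.6 seating 52 > 44 → Municipal Permit required.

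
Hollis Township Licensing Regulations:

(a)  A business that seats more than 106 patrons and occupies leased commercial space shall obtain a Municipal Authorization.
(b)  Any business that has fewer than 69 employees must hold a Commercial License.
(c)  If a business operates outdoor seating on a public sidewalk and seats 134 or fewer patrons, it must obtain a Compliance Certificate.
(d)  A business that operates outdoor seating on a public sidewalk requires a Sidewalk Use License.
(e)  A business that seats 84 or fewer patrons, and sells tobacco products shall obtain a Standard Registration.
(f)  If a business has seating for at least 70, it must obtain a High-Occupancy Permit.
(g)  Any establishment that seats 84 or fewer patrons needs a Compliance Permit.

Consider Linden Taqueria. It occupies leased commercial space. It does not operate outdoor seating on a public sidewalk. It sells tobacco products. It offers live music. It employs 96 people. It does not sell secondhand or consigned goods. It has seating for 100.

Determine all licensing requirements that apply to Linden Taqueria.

High-Occupancy Permit

(a) seating 100 ≤ 106; occupies leased commercial space → Municipal Authorization not required.
(b) employees 96 ≥ 69 → Commercial License not required.
(c) does not operate outdoor seating on a public sidewalk; seating 100 ≤ 134 → Compliance Certificate not required.
(d) does not operate outdoor seating on a public sidewalk → Sidewalk Use License not required.
(e) seating 100 > 84; sells tobacco products → Standard Registration not required.
(f) seating 100 ≥ 70 → High-Occupancy Permit required.
(g) seating 100 > 84 → Compliance Permit not required.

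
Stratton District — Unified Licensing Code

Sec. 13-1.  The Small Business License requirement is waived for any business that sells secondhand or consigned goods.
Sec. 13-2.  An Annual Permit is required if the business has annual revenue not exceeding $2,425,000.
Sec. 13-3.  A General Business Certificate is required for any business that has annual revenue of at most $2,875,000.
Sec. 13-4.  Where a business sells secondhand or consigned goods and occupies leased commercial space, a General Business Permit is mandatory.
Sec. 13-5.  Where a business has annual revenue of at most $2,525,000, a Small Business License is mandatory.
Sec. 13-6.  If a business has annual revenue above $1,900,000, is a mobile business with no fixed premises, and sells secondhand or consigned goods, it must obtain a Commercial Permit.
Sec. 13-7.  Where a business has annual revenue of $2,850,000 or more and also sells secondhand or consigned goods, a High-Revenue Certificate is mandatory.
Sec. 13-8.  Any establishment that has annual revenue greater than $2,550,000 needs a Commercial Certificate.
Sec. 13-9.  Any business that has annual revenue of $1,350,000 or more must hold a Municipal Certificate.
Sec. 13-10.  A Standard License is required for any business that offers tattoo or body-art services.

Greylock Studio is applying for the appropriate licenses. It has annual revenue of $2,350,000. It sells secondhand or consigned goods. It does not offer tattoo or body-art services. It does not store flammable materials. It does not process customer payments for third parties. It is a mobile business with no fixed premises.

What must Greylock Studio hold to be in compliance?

Annual Permit, Commercial Permit, General Business Certificate, Municipal Certificate

Sec. 13-1. sells secondhand or consigned goods → exempt from Small Business License.
Sec. 13-2. revenue $2,350,000 ≤ $2,425,000 → Annual Permit required.
Sec. 13-3. revenue $2,350,000 ≤ $2,875,000 → General Business Certificate required.
Sec. 13-4. sells secondhand or consigned goods; is a mobile business with no fixed premises (not: occupies leased commercial space) → General Business Permit not required.
Sec. 13-5. revenue $2,350,000 ≤ $2,525,000 → Small Business License required.
Sec. 13-6. revenue $2,350,000 > $1,900,000; is a mobile business with no fixed premises; sells secondhand or consigned goods → Commercial Permit required.
Sec. 13-7. revenue $2,350,000 < $2,850,000; sells secondhand or consigned goods → High-Revenue Certificate not required.
Sec. 13-8. revenue $2,350,000 ≤ $2,550,000 → Commercial Certificate not required.
Sec. 13-9. revenue $2,350,000 ≥ $1,350,000 → Municipal Certificate required.
Sec. 13-10. does not offer tattoo or body-art services → Standard License not required.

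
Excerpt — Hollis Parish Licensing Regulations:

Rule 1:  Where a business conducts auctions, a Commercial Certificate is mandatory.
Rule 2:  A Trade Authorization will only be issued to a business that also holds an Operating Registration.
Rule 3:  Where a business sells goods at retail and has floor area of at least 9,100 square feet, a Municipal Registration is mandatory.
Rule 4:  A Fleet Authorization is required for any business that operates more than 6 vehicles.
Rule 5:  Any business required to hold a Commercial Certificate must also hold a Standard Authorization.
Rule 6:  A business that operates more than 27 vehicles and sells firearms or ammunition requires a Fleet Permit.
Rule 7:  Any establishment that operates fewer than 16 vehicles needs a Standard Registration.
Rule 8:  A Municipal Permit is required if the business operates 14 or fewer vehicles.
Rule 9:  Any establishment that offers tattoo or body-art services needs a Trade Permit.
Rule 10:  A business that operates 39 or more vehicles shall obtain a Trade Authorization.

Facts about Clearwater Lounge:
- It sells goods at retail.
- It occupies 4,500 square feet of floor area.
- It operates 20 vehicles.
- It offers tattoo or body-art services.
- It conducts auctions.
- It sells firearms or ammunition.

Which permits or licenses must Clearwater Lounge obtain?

Rule 1: conducts auctions → Commercial Certificate required.
Rule 2: Trade Authorization is not required → no effect.
Rule 3: sells goods at retail; floor area 4,500 square feet < 9,100 square feet → Municipal Registration not required.
Rule 4: vehicles 20 > 6 → Fleet Authorization required.
Rule 5: Commercial Certificate is required → Standard Authorization also required.
Rule 6: vehicles 20 ≤ 27; sells firearms or ammunition → Fleet Permit not required.
Rule 7: vehicles 20 ≥ 16 → Standard Registration not required.
Rule 8: vehicles 20 > 14 → Municipal Permit not required.
Rule 9: offers tattoo or body-art services → Trade Permit required.
Rule 10: vehicles 20 < 39 → Trade Authorization not required.

Commercial Certificate, Fleet Authorization, Standard Authorization, Trade Permit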